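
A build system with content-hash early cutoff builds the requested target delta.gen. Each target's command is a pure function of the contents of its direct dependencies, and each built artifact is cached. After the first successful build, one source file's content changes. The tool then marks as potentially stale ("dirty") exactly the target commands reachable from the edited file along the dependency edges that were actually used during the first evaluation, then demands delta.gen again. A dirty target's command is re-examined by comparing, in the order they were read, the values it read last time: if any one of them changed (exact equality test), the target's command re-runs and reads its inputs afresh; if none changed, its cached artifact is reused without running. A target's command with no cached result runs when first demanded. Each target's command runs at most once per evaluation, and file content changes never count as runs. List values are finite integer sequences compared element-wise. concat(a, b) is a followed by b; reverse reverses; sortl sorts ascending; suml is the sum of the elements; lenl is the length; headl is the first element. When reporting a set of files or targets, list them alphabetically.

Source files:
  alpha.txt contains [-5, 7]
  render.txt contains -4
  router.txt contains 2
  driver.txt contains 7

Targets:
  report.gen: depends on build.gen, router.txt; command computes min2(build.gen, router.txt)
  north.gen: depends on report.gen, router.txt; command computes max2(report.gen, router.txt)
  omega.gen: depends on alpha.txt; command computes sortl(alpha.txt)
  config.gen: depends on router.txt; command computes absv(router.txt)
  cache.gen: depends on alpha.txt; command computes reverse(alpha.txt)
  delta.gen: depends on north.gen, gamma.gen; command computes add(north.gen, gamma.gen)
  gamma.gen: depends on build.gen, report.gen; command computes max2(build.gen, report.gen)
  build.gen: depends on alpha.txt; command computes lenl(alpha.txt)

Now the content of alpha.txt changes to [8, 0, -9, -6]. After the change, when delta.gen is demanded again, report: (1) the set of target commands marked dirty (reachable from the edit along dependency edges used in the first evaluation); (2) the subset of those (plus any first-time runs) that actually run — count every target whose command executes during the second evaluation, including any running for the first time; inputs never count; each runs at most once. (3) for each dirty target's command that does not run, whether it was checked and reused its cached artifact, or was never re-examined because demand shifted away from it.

First evaluation (everything demanded from the output):
  build.gen = lenl([-5, 7]) = 2
  report.gen = min2(2, 2) = 2
  gamma.gen = max2(2, 2) = 2
  north.gen = max2(2, 2) = 2
  delta.gen = add(2, 2) = 4

Propagation after the edit:
  build.gen: runs — alpha.txt [-5, 7]->[8, 0, -9, -6]; result 4.
  report.gen: runs — build.gen 2->4; result 2 (same value as before).
  gamma.gen: runs — build.gen 2->4; result 4.
  north.gen: checked — values it read are unchanged (report.gen unchanged, router.txt unchanged); reused cached 2 without running.
  delta.gen: runs — gamma.gen 2->4; result 6.

Key observation: the cutoff stops propagation at north.gen — its inputs' values are unchanged, so it reuses its cache.

Marked dirty: build.gen, delta.gen, gamma.gen, north.gen, report.gen.
Target commands that run: build.gen, delta.gen, gamma.gen, report.gen — 4 in total.
Checked but reused from cache: north.gen.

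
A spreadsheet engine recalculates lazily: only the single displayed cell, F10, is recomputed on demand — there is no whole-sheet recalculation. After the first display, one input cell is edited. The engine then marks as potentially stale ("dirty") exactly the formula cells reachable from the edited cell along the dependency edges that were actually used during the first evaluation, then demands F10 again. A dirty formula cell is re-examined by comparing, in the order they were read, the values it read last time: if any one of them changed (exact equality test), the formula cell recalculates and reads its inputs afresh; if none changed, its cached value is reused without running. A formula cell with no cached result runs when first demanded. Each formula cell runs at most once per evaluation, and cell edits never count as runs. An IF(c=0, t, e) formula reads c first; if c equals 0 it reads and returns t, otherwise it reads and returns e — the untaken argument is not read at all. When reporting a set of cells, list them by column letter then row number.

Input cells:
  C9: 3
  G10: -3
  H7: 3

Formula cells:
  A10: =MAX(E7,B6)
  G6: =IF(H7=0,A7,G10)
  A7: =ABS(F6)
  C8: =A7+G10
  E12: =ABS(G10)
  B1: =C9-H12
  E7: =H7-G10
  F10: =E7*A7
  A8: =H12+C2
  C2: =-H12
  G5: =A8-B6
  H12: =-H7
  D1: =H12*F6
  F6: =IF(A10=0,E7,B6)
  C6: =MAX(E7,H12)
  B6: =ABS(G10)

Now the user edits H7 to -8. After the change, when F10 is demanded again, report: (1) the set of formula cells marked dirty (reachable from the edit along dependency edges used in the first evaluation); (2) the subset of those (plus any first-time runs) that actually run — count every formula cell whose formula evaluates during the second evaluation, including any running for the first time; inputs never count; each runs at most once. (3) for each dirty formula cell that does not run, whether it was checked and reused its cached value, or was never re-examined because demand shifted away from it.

Marked dirty: A7, A10, E7, F6, F10.
Formula cells that run: A10, E7, F6, F10 — 4 in total.
Checked but reused from cache: A7.
Key observation: the cutoff stops propagation at A7 — its inputs' values are unchanged, so it reuses its cache.

First evaluation (everything demanded from the output):
  B6 = ABS(-3) = 3
  E7 = 3 - -3 = 6
  A10 = MAX(6, 3) = 6
  F6 = IF(A10=0: A10=6 -> else branch B6) = 3
  A7 = ABS(3) = 3
  F10 = 6 * 3 = 18

Propagation after the edit:
  E7: runs — H7 3->-8; result -5.
  A10: runs — E7 6->-5; result 3.
  F6: runs — A10 6->3; result 3 (same value as before).
  A7: checked — values it read are unchanged (F6 unchanged); reused cached 3 without running.
  F10: runs — E7 6->-5; result -15.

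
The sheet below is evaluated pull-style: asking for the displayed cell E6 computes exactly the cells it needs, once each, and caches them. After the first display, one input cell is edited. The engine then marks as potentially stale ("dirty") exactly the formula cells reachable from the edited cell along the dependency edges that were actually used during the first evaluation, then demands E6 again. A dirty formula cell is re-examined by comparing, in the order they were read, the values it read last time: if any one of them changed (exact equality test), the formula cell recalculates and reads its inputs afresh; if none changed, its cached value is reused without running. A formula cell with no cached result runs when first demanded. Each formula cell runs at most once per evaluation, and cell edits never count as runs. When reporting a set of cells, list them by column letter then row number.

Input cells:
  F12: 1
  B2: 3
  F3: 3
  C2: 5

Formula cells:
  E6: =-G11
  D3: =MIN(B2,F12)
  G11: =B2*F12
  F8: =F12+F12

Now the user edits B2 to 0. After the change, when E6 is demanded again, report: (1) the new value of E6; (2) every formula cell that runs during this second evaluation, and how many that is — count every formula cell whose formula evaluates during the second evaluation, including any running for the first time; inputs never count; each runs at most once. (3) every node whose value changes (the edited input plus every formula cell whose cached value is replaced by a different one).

Demanding E6 again yields 0.
2 formula cells run: E6, G11.
The nodes whose values change: B2, E6, G11.

First demand of the output computes:
  G11 = 3 * 1 = 3
  E6 = -(3) = -3

After the edit, cleaning proceeds:
  G11: a read changed (B2 3->0) — executes, giving 0.
  E6: a read changed (G11 3->0) — executes, giving 0.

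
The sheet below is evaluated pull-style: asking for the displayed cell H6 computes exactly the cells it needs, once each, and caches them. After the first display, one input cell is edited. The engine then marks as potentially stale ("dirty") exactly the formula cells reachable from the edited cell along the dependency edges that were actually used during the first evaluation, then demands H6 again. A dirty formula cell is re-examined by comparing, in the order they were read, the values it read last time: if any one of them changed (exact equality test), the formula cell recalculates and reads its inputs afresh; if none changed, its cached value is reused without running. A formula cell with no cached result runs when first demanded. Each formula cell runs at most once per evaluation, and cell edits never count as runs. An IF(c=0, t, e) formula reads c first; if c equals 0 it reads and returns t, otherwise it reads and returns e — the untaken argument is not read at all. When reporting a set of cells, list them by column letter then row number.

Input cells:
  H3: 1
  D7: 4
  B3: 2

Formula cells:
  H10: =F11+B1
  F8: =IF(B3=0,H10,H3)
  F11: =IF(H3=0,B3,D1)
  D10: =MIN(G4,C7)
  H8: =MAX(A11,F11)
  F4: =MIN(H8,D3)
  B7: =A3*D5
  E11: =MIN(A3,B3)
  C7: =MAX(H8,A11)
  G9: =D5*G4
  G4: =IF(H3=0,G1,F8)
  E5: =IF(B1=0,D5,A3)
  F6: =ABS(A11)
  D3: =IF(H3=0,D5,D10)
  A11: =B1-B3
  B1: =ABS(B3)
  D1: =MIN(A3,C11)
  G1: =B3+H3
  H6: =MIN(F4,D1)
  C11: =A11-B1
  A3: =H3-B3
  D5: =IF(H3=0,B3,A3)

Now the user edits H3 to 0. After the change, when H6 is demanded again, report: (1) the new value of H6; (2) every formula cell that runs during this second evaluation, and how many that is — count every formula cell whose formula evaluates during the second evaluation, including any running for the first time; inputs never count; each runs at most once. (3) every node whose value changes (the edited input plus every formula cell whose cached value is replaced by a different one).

Demanding H6 again yields -2.
8 formula cells run: A3, D1, D3, D5, F4, F11, H6, H8.
The nodes whose values change: A3, D3, F4, F11, H3, H8.
Note the branch switch — demand abandons C7, D10, F8, G4, which are never re-examined.

First demand of the output computes:
  A3 = 1 - 2 = -1
  B1 = ABS(2) = 2
  A11 = 2 - 2 = 0
  C11 = 0 - 2 = -2
  D1 = MIN(-1, -2) = -2
  F8 = IF(B3=0: B3=2 -> else branch H3) = 1
  F11 = IF(H3=0: H3=1 -> else branch D1) = -2
  G4 = IF(H3=0: H3=1 -> else branch F8) = 1
  H8 = MAX(0, -2) = 0
  C7 = MAX(0, 0) = 0
  D10 = MIN(1, 0) = 0
  D3 = IF(H3=0: H3=1 -> else branch D10) = 0
  F4 = MIN(0, 0) = 0
  H6 = MIN(0, -2) = -2

After the edit, cleaning proceeds:
  A3: a read changed (H3 1->0) — executes, giving -2.
  D1: a read changed (A3 -1->-2) — executes, giving -2 — identical to its old value.
  D5: had never run; runs now, result 2.
  F8: stays stale; no demand reaches it after the flip.
  F11: a read changed (H3 1->0) — executes, giving 2.
  G4: stays stale; no demand reaches it after the flip.
  H8: a read changed (F11 -2->2) — executes, giving 2.
  C7: stays stale; no demand reaches it after the flip.
  D10: stays stale; no demand reaches it after the flip.
  D3: a read changed (H3 1->0) — executes, giving 2.
  F4: a read changed (H8 0->2; D3 0->2) — executes, giving 2.
  H6: a read changed (F4 0->2) — executes, giving -2 — identical to its old value.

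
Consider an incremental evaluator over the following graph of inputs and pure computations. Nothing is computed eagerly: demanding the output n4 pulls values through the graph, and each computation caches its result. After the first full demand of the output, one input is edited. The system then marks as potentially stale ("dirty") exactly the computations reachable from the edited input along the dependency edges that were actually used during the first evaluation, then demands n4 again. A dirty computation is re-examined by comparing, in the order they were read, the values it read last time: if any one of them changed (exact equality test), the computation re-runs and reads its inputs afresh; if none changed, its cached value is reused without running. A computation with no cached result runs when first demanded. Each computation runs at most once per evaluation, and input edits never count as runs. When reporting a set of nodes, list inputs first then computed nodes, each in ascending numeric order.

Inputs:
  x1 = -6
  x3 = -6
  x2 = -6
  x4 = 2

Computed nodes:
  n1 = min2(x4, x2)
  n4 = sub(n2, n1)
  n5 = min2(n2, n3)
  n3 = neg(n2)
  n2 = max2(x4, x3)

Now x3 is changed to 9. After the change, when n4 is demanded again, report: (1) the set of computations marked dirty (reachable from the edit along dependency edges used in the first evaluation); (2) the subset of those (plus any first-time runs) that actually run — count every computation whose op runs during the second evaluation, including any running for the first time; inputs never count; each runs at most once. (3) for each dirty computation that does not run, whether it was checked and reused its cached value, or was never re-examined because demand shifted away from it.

Dirty set: n2, n4.
Run set: n2, n4 (2 run).
All dirty computations ended up running.

Initial pass — values computed on the first demand:
  n1 = min2(2, -6) = -6
  n2 = max2(2, -6) = 2
  n4 = sub(2, -6) = 8

Second demand — change propagation:
  n2: re-runs because x3 -6->9; new result 9.
  n4: re-runs because n2 2->9; new result 15.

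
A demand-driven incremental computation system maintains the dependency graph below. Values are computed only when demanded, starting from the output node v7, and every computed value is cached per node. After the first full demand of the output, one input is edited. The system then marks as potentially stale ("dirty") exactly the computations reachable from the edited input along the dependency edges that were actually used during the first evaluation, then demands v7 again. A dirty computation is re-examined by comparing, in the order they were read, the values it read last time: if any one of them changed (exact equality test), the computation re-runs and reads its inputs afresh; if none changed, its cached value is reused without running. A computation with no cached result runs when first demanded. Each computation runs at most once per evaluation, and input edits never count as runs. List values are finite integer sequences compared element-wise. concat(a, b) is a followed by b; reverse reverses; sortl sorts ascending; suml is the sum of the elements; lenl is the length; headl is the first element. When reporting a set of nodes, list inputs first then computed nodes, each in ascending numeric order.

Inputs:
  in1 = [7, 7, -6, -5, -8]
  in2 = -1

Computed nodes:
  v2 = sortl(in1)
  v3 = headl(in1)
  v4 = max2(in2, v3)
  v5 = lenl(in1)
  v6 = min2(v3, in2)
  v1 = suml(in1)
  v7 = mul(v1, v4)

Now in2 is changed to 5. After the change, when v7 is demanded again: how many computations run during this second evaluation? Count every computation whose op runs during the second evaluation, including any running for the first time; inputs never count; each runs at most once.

Computations that run: v4 — 1 in total.
Key observation: the change is absorbed at v4 — it re-runs but produces the same value, and the output's value is unchanged.

First evaluation (everything demanded from the output):
  v1 = suml([7, 7, -6, -5, -8]) = -5
  v3 = headl([7, 7, -6, -5, -8]) = 7
  v4 = max2(-1, 7) = 7
  v7 = mul(-5, 7) = -35

Propagation after the edit:
  v4: runs — in2 -1->5; result 7 (same value as before).
  v7: checked — values it read are unchanged (v1 unchanged, v4 unchanged); reused cached -35 without running.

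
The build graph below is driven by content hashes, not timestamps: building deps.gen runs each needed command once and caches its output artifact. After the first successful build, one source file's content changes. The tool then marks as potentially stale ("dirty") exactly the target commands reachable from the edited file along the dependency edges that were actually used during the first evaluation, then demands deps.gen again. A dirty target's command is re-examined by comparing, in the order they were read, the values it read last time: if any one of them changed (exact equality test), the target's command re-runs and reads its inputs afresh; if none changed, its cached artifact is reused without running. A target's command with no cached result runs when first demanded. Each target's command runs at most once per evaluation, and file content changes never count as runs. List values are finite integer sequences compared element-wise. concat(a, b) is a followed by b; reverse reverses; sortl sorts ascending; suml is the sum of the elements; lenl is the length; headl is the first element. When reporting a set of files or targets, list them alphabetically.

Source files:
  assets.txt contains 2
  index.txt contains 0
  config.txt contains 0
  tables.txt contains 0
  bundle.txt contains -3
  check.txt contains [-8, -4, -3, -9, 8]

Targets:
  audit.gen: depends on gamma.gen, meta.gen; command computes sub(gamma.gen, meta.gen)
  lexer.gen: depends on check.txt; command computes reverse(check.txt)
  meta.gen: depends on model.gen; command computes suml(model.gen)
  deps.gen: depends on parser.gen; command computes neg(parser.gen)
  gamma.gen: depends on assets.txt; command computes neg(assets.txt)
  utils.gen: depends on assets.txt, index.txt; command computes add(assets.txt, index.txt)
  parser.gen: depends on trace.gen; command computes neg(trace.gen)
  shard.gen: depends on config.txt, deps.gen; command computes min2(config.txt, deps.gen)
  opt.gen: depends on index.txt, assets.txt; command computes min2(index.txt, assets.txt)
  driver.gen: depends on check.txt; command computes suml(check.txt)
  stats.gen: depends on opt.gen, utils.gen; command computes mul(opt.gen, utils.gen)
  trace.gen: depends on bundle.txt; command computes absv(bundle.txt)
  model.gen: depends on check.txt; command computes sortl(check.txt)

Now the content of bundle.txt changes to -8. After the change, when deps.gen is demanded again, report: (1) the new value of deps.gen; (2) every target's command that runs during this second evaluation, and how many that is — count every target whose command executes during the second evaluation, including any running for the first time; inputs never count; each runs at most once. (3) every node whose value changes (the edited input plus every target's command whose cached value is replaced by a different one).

Initial pass — values computed on the first demand:
  trace.gen = absv(-3) = 3
  parser.gen = neg(3) = -3
  deps.gen = neg(-3) = 3

Second demand — change propagation:
  trace.gen: re-runs because bundle.txt -3->-8; new result 8.
  parser.gen: re-runs because trace.gen 3->8; new result -8.
  deps.gen: re-runs because parser.gen -3->-8; new result 8.

deps.gen now evaluates to 8.
Run set: deps.gen, parser.gen, trace.gen (3 run).
Changed values: bundle.txt, deps.gen, parser.gen, trace.gen.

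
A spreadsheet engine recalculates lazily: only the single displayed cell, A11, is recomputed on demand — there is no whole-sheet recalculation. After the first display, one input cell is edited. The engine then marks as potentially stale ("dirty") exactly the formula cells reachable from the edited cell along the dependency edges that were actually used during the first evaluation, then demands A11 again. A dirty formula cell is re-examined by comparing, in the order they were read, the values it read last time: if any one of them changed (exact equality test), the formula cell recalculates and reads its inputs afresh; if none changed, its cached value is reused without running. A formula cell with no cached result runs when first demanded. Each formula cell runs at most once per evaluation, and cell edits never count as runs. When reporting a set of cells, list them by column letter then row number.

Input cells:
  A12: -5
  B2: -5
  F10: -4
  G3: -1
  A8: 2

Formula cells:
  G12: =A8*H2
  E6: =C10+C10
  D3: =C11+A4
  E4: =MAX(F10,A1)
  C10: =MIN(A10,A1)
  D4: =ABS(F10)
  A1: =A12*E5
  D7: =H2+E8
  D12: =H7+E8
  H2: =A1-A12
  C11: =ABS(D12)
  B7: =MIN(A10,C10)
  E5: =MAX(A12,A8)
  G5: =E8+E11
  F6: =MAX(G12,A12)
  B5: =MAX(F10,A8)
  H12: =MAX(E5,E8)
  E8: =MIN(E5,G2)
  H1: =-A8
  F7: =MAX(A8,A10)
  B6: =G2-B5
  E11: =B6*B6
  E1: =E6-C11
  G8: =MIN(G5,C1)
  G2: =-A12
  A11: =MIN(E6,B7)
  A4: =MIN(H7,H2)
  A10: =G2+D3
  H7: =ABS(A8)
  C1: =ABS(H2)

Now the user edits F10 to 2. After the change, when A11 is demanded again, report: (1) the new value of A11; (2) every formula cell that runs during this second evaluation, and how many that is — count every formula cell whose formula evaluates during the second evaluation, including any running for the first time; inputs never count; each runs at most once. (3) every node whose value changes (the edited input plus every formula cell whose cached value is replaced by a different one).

New value of A11: -20.
Formula cells that run: none — 0 in total.
Values that change: F10.
Key observation: F10 is never demanded by the output, so the edit triggers no recomputation at all.

First evaluation (everything demanded from the output):
  E5 = MAX(-5, 2) = 2
  A1 = -5 * 2 = -10
  G2 = -(-5) = 5
  E8 = MIN(2, 5) = 2
  H2 = -10 - -5 = -5
  H7 = ABS(2) = 2
  A4 = MIN(2, -5) = -5
  D12 = 2 + 2 = 4
  C11 = ABS(4) = 4
  D3 = 4 + -5 = -1
  A10 = 5 + -1 = 4
  C10 = MIN(4, -10) = -10
  B7 = MIN(4, -10) = -10
  E6 = -10 + -10 = -20
  A11 = MIN(-20, -10) = -20

Propagation after the edit:
  F10 feeds no computation that the output demands — nothing is marked dirty and nothing runs.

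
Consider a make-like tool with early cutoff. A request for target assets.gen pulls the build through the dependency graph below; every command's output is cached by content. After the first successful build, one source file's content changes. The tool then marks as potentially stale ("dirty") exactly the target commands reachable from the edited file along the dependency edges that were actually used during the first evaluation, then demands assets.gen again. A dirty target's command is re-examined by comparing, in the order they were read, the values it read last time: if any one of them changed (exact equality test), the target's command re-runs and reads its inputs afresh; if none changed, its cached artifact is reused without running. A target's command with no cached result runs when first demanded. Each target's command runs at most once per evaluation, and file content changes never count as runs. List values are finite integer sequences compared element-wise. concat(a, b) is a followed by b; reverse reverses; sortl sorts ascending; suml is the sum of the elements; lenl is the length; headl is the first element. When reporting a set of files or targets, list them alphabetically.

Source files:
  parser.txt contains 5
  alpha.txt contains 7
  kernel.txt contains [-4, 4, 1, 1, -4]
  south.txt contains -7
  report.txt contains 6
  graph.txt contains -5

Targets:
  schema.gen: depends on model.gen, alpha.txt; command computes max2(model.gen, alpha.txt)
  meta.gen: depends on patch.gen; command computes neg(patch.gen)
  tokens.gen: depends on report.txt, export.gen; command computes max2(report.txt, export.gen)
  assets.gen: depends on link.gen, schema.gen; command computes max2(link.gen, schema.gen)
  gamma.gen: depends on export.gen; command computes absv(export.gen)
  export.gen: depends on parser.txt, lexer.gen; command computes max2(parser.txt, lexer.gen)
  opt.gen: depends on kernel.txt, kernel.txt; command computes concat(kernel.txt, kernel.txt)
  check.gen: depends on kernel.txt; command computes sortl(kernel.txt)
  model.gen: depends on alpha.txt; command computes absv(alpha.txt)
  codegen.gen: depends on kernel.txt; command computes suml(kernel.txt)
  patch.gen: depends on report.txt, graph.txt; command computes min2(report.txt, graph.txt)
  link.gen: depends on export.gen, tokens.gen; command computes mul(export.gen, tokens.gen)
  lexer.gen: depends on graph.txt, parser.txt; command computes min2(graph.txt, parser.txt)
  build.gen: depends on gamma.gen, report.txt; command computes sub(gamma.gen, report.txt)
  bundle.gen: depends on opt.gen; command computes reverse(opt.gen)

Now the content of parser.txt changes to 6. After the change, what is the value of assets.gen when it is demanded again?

Demanding assets.gen again yields 36.

First demand of the output computes:
  lexer.gen = min2(-5, 5) = -5
  export.gen = max2(5, -5) = 5
  model.gen = absv(7) = 7
  schema.gen = max2(7, 7) = 7
  tokens.gen = max2(6, 5) = 6
  link.gen = mul(5, 6) = 30
  assets.gen = max2(30, 7) = 30

After the edit, cleaning proceeds:
  lexer.gen: a read changed (parser.txt 5->6) — executes, giving -5 — identical to its old value.
  export.gen: a read changed (parser.txt 5->6) — executes, giving 6.
  tokens.gen: a read changed (export.gen 5->6) — executes, giving 6 — identical to its old value.
  link.gen: a read changed (export.gen 5->6) — executes, giving 36.
  assets.gen: a read changed (link.gen 30->36) — executes, giving 36.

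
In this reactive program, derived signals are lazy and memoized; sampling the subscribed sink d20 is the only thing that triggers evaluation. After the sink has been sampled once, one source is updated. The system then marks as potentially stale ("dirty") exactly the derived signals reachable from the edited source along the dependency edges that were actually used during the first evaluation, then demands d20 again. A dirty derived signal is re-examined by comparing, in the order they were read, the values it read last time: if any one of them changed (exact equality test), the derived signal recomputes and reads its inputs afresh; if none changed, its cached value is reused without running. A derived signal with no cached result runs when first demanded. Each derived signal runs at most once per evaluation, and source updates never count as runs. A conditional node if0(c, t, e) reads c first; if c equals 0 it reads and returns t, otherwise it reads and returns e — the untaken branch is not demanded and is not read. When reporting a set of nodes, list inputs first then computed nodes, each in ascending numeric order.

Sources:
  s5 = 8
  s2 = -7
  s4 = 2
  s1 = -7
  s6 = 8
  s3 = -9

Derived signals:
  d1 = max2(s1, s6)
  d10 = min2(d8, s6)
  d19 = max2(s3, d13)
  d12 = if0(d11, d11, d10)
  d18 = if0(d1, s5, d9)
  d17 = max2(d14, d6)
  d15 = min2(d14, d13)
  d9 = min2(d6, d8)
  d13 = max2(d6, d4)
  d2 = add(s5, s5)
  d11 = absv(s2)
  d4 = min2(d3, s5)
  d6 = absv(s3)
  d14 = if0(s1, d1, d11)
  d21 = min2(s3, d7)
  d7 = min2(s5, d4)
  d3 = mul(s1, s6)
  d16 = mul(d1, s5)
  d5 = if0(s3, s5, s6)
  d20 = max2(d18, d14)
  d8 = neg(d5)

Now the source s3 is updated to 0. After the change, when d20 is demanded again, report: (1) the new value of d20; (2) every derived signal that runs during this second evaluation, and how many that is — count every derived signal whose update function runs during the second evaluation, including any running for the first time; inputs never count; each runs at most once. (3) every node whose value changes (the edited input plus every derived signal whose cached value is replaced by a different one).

First demand of the output computes:
  d1 = max2(-7, 8) = 8
  d5 = if0(s3=-9 -> else branch s6) = 8
  d6 = absv(-9) = 9
  d8 = neg(8) = -8
  d9 = min2(9, -8) = -8
  d11 = absv(-7) = 7
  d14 = if0(s1=-7 -> else branch d11) = 7
  d18 = if0(d1=8 -> else branch d9) = -8
  d20 = max2(-8, 7) = 7

After the edit, cleaning proceeds:
  d5: a read changed (s3 -9->0) — executes, giving 8 — identical to its old value.
  d6: a read changed (s3 -9->0) — executes, giving 0.
  d8: dirty, but its reads are unchanged (d5 unchanged); cached -8 stands.
  d9: a read changed (d6 9->0) — executes, giving -8 — identical to its old value.
  d18: dirty, but its reads are unchanged (d1 unchanged, d9 unchanged); cached -8 stands.
  d20: dirty, but its reads are unchanged (d18 unchanged, d14 unchanged); cached 7 stands.

Note where the cutoff bites: d8 is checked, finds nothing changed, and keeps its cache.

Demanding d20 again yields 7.
3 derived signals run: d5, d6, d9.
The nodes whose values change: s3, d6.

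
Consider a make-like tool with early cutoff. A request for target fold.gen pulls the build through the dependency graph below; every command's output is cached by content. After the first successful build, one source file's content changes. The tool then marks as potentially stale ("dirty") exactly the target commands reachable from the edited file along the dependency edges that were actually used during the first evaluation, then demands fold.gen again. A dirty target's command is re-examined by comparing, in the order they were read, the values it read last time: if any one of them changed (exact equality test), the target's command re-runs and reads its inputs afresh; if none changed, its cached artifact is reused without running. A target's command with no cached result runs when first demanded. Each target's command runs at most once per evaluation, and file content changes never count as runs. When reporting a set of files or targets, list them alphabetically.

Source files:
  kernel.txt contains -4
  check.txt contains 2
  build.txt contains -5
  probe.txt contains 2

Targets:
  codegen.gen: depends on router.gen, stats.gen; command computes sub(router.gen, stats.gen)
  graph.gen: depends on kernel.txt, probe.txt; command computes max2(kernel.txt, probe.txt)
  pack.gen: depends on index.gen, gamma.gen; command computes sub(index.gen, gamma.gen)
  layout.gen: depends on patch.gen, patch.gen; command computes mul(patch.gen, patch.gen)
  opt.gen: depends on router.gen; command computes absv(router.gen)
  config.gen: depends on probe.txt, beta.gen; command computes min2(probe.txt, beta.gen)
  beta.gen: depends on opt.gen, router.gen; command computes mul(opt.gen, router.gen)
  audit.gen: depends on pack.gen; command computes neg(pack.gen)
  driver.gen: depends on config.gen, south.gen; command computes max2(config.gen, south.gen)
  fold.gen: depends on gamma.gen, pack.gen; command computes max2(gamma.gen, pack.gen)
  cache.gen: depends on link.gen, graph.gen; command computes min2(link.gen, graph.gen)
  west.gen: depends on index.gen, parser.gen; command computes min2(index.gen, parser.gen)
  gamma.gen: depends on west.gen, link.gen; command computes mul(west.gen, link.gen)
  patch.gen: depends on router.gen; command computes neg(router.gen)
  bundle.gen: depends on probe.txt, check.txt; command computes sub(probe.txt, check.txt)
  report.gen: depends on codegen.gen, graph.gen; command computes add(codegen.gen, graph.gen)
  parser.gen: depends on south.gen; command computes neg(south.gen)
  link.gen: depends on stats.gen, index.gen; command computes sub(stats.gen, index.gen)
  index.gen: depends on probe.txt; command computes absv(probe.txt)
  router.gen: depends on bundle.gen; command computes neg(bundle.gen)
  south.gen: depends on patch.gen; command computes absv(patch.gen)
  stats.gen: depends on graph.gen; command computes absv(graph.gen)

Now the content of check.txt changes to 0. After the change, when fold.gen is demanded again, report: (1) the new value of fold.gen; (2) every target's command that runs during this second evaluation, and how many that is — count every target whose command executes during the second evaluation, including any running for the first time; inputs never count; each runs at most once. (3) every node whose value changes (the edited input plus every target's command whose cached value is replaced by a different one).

Demanding fold.gen again yields 2.
7 target commands run: bundle.gen, gamma.gen, parser.gen, patch.gen, router.gen, south.gen, west.gen.
The nodes whose values change: bundle.gen, check.txt, parser.gen, patch.gen, router.gen, south.gen, west.gen.
Note the absorption at gamma.gen: it re-runs yet its value is the same, leaving the output's value untouched.

First demand of the output computes:
  bundle.gen = sub(2, 2) = 0
  graph.gen = max2(-4, 2) = 2
  index.gen = absv(2) = 2
  router.gen = neg(0) = 0
  patch.gen = neg(0) = 0
  south.gen = absv(0) = 0
  parser.gen = neg(0) = 0
  stats.gen = absv(2) = 2
  link.gen = sub(2, 2) = 0
  west.gen = min2(2, 0) = 0
  gamma.gen = mul(0, 0) = 0
  pack.gen = sub(2, 0) = 2
  fold.gen = max2(0, 2) = 2

After the edit, cleaning proceeds:
  bundle.gen: a read changed (check.txt 2->0) — executes, giving 2.
  router.gen: a read changed (bundle.gen 0->2) — executes, giving -2.
  patch.gen: a read changed (router.gen 0->-2) — executes, giving 2.
  south.gen: a read changed (patch.gen 0->2) — executes, giving 2.
  parser.gen: a read changed (south.gen 0->2) — executes, giving -2.
  west.gen: a read changed (parser.gen 0->-2) — executes, giving -2.
  gamma.gen: a read changed (west.gen 0->-2) — executes, giving 0 — identical to its old value.
  pack.gen: dirty, but its reads are unchanged (index.gen unchanged, gamma.gen unchanged); cached 2 stands.
  fold.gen: dirty, but its reads are unchanged (gamma.gen unchanged, pack.gen unchanged); cached 2 stands.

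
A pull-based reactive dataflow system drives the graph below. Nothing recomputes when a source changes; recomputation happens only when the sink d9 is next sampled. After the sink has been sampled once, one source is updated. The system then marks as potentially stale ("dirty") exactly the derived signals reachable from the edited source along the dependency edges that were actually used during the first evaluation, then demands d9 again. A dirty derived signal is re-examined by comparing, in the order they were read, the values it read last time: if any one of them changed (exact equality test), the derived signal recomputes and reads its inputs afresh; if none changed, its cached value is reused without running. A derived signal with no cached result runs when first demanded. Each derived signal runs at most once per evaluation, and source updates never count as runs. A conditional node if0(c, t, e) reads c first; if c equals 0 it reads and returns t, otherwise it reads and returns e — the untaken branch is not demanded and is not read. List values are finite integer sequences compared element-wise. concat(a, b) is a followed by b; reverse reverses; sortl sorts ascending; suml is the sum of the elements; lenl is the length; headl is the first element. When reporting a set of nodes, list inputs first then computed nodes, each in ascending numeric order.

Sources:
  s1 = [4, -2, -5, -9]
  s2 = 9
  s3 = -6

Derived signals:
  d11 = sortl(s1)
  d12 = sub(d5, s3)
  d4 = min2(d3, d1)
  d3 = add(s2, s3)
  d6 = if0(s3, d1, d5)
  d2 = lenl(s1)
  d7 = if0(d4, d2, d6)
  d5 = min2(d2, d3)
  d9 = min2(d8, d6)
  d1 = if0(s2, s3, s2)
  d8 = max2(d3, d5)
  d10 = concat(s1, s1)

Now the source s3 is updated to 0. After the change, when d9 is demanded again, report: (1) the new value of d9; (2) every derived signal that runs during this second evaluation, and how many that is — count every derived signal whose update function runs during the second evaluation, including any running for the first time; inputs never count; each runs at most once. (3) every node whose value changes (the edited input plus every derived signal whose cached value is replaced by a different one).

New value of d9: 9.
Derived signals that run: d1, d3, d5, d6, d8, d9 — 6 in total.
Values that change: s3, d3, d5, d6, d8, d9.
Key observation: a condition flipped, so demand reaches new nodes — d1 runs for the first time.

First evaluation (everything demanded from the output):
  d2 = lenl([4, -2, -5, -9]) = 4
  d3 = add(9, -6) = 3
  d5 = min2(4, 3) = 3
  d6 = if0(s3=-6 -> else branch d5) = 3
  d8 = max2(3, 3) = 3
  d9 = min2(3, 3) = 3

Propagation after the edit:
  d1: demanded for the first time — runs, produces 9.
  d3: runs — s3 -6->0; result 9.
  d5: runs — d3 3->9; result 4.
  d6: runs — s3 -6->0; d5 3->4; result 9.
  d8: runs — d3 3->9; d5 3->4; result 9.
  d9: runs — d8 3->9; d6 3->9; result 9.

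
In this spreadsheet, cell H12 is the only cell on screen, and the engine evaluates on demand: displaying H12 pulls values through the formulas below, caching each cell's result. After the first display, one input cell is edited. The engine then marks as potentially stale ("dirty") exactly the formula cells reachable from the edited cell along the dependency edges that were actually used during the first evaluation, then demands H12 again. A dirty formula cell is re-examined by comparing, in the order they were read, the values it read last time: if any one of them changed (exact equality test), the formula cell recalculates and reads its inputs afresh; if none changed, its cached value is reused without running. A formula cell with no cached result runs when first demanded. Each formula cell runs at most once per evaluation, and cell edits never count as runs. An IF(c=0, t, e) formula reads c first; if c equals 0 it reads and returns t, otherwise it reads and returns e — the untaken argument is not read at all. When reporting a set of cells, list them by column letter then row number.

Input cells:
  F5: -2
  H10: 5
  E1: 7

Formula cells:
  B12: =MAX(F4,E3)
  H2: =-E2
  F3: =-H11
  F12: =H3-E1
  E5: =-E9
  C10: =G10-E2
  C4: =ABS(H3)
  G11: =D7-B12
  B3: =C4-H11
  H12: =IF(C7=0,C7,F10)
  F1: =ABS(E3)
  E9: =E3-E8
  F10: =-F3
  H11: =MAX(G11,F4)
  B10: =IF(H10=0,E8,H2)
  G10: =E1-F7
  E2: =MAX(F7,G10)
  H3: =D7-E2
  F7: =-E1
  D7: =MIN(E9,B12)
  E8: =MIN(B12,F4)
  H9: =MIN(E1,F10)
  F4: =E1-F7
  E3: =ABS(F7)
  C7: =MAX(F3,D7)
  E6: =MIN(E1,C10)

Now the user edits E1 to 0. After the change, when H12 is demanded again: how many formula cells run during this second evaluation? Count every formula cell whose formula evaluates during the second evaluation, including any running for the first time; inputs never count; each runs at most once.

Run set: B12, C7, D7, E3, E8, E9, F3, F4, F7, G11, H11, H12 (12 run).
The important point: the flipped condition redirects demand; F10 is left stale, never re-checked.

Initial pass — values computed on the first demand:
  F7 = -(7) = -7
  E3 = ABS(-7) = 7
  F4 = 7 - -7 = 14
  B12 = MAX(14, 7) = 14
  E8 = MIN(14, 14) = 14
  E9 = 7 - 14 = -7
  D7 = MIN(-7, 14) = -7
  G11 = -7 - 14 = -21
  H11 = MAX(-21, 14) = 14
  F3 = -(14) = -14
  C7 = MAX(-14, -7) = -7
  F10 = -(-14) = 14
  H12 = IF(C7=0: C7=-7 -> else branch F10) = 14

Second demand — change propagation:
  F7: re-runs because E1 7->0; new result 0.
  E3: re-runs because F7 -7->0; new result 0.
  F4: re-runs because E1 7->0; F7 -7->0; new result 0.
  B12: re-runs because F4 14->0; E3 7->0; new result 0.
  E8: re-runs because B12 14->0; F4 14->0; new result 0.
  E9: re-runs because E3 7->0; E8 14->0; new result 0.
  D7: re-runs because E9 -7->0; B12 14->0; new result 0.
  G11: re-runs because D7 -7->0; B12 14->0; new result 0.
  H11: re-runs because G11 -21->0; F4 14->0; new result 0.
  F3: re-runs because H11 14->0; new result 0.
  C7: re-runs because F3 -14->0; D7 -7->0; new result 0.
  F10: dirty yet unreached — the second evaluation never asks for it.
  H12: re-runs because C7 -7->0; new result 0.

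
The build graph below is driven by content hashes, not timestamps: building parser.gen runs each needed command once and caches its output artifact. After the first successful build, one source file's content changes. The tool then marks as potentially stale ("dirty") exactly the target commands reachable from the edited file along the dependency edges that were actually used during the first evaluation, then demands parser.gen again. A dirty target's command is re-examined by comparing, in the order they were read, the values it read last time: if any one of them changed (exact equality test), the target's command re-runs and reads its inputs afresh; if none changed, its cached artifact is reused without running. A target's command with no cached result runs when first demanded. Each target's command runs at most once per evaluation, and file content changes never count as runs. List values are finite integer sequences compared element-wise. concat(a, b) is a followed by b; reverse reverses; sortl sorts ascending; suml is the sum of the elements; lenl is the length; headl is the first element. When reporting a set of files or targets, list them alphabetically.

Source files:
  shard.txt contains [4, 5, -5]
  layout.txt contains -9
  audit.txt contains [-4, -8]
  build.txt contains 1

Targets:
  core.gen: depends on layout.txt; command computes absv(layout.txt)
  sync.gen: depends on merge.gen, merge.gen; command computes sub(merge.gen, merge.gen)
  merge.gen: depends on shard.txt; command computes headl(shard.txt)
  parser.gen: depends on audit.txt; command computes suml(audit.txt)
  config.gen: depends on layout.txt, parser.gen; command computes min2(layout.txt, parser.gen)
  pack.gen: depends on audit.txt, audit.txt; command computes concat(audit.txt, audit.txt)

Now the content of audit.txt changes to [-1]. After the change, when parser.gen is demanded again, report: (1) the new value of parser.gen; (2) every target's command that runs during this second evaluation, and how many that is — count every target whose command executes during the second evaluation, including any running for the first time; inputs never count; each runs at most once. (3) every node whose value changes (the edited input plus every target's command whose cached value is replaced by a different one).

Initial pass — values computed on the first demand:
  parser.gen = suml([-4, -8]) = -12

Second demand — change propagation:
  parser.gen: re-runs because audit.txt [-4, -8]->[-1]; new result -1.

parser.gen now evaluates to -1.
Run set: parser.gen (1 run).
Changed values: audit.txt, parser.gen.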